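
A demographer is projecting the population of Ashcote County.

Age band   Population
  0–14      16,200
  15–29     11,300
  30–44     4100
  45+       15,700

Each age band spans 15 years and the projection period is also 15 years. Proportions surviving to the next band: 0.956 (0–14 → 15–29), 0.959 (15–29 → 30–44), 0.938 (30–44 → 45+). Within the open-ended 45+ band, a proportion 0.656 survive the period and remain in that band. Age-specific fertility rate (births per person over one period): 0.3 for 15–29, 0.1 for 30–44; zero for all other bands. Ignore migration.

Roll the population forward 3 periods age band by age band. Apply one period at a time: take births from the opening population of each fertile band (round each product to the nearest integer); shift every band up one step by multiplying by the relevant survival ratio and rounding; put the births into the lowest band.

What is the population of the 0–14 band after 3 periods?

2575

Period 1:
Births: 11300 * 0.3 = 3390 ; 4100 * 0.1 = 410 ⇒ total 3800
15–29: 16200 * 0.956 = 15487
30–44: 11300 * 0.959 = 10837
45+: 4100 * 0.938 + 15700 * 0.656 = 3846 + 10299 = 14145
Population now: 0–14=3800, 15–29=15487, 30–44=10837, 45+=14145
Period 2:
Births: 15487 * 0.3 = 4646 ; 10837 * 0.1 = 1084 ⇒ total 5730
15–29: 3800 * 0.956 = 3633
30–44: 15487 * 0.959 = 14852
45+: 10837 * 0.938 + 14145 * 0.656 = 10165 + 9279 = 19444
Population now: 0–14=5730, 15–29=3633, 30–44=14852, 45+=19444
Period 3:
Births: 3633 * 0.3 = 1090 ; 14852 * 0.1 = 1485 ⇒ total 2575
15–29: 5730 * 0.956 = 5478
30–44: 3633 * 0.959 = 3484
45+: 14852 * 0.938 + 19444 * 0.656 = 13931 + 12755 = 26686
Population now: 0–14=2575, 15–29=5478, 30–44=3484, 45+=26686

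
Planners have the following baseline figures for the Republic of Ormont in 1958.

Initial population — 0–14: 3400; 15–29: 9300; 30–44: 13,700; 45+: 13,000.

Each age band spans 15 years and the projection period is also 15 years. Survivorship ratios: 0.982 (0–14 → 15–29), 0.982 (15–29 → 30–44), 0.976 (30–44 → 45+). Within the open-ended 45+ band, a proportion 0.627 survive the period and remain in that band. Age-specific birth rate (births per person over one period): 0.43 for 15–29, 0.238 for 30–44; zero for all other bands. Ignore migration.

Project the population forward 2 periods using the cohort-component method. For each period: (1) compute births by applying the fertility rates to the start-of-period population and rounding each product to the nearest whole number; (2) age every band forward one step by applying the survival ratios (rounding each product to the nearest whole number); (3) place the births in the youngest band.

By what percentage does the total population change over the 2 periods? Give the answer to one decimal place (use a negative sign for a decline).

-7.5

[period 1]
Births: 9300 * 0.43 = 3999, 13700 * 0.238 = 3261 → 7260
15–29: 3400 * 0.982 = 3339
30–44: 9300 * 0.982 = 9133
45+: 13700 * 0.976 + 13000 * 0.627 = 13371 + 8151 = 21522
End of period: [7260, 3339, 9133, 21522]
[period 2]
Births: 3339 * 0.43 = 1436, 9133 * 0.238 = 2174 → 3610
15–29: 7260 * 0.982 = 7129
30–44: 3339 * 0.982 = 3279
45+: 9133 * 0.976 + 21522 * 0.627 = 8914 + 13494 = 22408
End of period: [3610, 7129, 3279, 22408]
Total: 39400 → 36426; change = -2974; percentage change = -7.5%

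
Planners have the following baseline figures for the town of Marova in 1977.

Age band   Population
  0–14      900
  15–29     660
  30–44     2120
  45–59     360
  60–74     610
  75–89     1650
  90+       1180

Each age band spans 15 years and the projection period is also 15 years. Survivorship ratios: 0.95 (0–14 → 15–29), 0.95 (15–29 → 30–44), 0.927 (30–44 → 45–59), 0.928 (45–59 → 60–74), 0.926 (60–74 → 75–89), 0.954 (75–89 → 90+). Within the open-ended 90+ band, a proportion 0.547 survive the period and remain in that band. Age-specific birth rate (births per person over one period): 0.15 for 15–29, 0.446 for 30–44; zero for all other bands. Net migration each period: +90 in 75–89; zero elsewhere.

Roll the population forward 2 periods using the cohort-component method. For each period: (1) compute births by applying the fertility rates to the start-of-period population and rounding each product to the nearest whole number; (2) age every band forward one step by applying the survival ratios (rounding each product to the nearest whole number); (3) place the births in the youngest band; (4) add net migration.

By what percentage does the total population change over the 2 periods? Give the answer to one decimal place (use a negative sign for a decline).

-8.3

Numbering the bands 1..7 from youngest to oldest:
After projecting period 1:
Births: 660 × 0.15 = 99 ; 2120 × 0.446 = 946 → 1045
Band 2: 900 × 0.95 = 855
Band 3: 660 × 0.95 = 627
Band 4: 2120 × 0.927 = 1965
Band 5: 360 × 0.928 = 334
Band 6: 610 × 0.926 = 565
Band 7: 1650 × 0.954 + 1180 × 0.547 = 1574 + 645 = 2219
Net migration: Band 6 + 90 → 655
Population now: 0–14=1045, 15–29=855, 30–44=627, 45–59=1965, 60–74=334, 75–89=655, 90+=2219
After projecting period 2:
Births: 855 × 0.15 = 128 ; 627 × 0.446 = 280 → 408
Band 2: 1045 × 0.95 = 993
Band 3: 855 × 0.95 = 812
Band 4: 627 × 0.927 = 581
Band 5: 1965 × 0.928 = 1824
Band 6: 334 × 0.926 = 309
Band 7: 655 × 0.954 + 2219 × 0.547 = 625 + 1214 = 1839
Net migration: Band 6 + 90 → 399
Population now: 0–14=408, 15–29=993, 30–44=812, 45–59=581, 60–74=1824, 75–89=399, 90+=1839
Total: 7480 → 6856; change = -624; percentage change = -8.3%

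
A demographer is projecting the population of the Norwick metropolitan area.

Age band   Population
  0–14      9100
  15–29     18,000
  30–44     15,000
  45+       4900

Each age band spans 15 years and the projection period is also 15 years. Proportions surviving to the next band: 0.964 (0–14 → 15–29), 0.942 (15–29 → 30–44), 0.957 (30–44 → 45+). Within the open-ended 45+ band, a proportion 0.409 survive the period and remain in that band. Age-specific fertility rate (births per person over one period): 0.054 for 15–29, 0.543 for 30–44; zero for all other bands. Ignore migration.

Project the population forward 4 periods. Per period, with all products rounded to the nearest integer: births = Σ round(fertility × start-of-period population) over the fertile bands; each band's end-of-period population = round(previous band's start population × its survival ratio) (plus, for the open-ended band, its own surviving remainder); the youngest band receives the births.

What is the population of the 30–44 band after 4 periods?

8791

Let band 1 be 0–14 through band 4 = 45+.
After projecting period 1:
Births: 18000 × 0.054 = 972 ; 15000 × 0.543 = 8145 → 9117
Band 2: 9100 × 0.964 = 8772
Band 3: 18000 × 0.942 = 16956
Band 4: 15000 × 0.957 + 4900 × 0.409 = 14355 + 2004 = 16359
End of period: [9117, 8772, 16956, 16359]
After projecting period 2:
Births: 8772 × 0.054 = 474 ; 16956 × 0.543 = 9207 → 9681
Band 2: 9117 × 0.964 = 8789
Band 3: 8772 × 0.942 = 8263
Band 4: 16956 × 0.957 + 16359 × 0.409 = 16227 + 6691 = 22918
End of period: [9681, 8789, 8263, 22918]
After projecting period 3:
Births: 8789 × 0.054 = 475 ; 8263 × 0.543 = 4487 → 4962
Band 2: 9681 × 0.964 = 9332
Band 3: 8789 × 0.942 = 8279
Band 4: 8263 × 0.957 + 22918 × 0.409 = 7908 + 9373 = 17281
End of period: [4962, 9332, 8279, 17281]
After projecting period 4:
Births: 9332 × 0.054 = 504 ; 8279 × 0.543 = 4495 → 4999
Band 2: 4962 × 0.964 = 4783
Band 3: 9332 × 0.942 = 8791
Band 4: 8279 × 0.957 + 17281 × 0.409 = 7923 + 7068 = 14991
End of period: [4999, 4783, 8791, 14991]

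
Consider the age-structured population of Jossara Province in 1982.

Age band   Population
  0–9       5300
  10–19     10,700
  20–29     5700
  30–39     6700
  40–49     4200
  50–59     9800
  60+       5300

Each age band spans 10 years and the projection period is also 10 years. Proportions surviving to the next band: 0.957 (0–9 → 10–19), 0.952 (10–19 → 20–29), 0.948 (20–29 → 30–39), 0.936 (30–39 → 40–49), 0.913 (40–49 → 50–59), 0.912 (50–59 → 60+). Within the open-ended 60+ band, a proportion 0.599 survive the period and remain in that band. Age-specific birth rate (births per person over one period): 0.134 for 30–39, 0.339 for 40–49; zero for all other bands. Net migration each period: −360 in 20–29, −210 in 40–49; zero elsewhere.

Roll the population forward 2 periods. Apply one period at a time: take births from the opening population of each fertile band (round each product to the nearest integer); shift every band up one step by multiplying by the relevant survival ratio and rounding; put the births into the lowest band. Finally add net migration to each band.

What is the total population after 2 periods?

Period 1.
Births: 6700 × 0.134 = 898 ; 4200 × 0.339 = 1424 ⇒ total 2322
10–19: 5300 × 0.957 = 5072
20–29: 10700 × 0.952 = 10186
30–39: 5700 × 0.948 = 5404
40–49: 6700 × 0.936 = 6271
50–59: 4200 × 0.913 = 3835
60+: 9800 × 0.912 + 5300 × 0.599 = 8938 + 3175 = 12113
Net migration: 20–29 − 360 → 9826; 40–49 − 210 → 6061
Giving 2322 / 5072 / 9826 / 5404 / 6061 / 3835 / 12113.
Period 2.
Births: 5404 × 0.134 = 724 ; 6061 × 0.339 = 2055 ⇒ total 2779
10–19: 2322 × 0.957 = 2222
20–29: 5072 × 0.952 = 4829
30–39: 9826 × 0.948 = 9315
40–49: 5404 × 0.936 = 5058
50–59: 6061 × 0.913 = 5534
60+: 3835 × 0.912 + 12113 × 0.599 = 3498 + 7256 = 10754
Net migration: 20–29 − 360 → 4469; 40–49 − 210 → 4848
Giving 2779 / 2222 / 4469 / 9315 / 4848 / 5534 / 10754.
Total after period 2: 2779 + 2222 + 4469 + 9315 + 4848 + 5534 + 10754 = 39921

39921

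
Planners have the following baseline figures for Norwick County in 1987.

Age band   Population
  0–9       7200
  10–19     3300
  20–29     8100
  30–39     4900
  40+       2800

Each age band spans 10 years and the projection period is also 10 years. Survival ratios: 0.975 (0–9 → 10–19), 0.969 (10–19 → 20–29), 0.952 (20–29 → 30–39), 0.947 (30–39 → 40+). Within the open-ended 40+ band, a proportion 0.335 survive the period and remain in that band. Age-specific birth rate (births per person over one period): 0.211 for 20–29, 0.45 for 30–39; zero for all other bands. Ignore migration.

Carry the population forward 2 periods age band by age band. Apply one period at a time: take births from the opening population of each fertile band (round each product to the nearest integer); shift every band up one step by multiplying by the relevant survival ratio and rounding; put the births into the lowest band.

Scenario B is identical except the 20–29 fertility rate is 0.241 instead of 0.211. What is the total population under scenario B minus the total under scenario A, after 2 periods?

Call the groups 1 to 5, youngest first.
After projecting period 1:
Births: 8100 × 0.211 = 1709  |  4900 × 0.45 = 2205 → total 3914
Group 2: 7200 × 0.975 = 7020
Group 3: 3300 × 0.969 = 3198
Group 4: 8100 × 0.952 = 7711
Group 5: 4900 × 0.947 + 2800 × 0.335 = 4640 + 938 = 5578
Population now: 0–9=3914, 10–19=7020, 20–29=3198, 30–39=7711, 40+=5578
After projecting period 2:
Births: 3198 × 0.211 = 675  |  7711 × 0.45 = 3470 → total 4145
Group 2: 3914 × 0.975 = 3816
Group 3: 7020 × 0.969 = 6802
Group 4: 3198 × 0.952 = 3044
Group 5: 7711 × 0.947 + 5578 × 0.335 = 7302 + 1869 = 9171
Population now: 0–9=4145, 10–19=3816, 20–29=6802, 30–39=3044, 40+=9171
Scenario A total after 2 periods: 26978
Scenario B projection —
After projecting period 1:
Births: 8100 × 0.241 = 1952  |  4900 × 0.45 = 2205 → total 4157
Group 2: 7200 × 0.975 = 7020
Group 3: 3300 × 0.969 = 3198
Group 4: 8100 × 0.952 = 7711
Group 5: 4900 × 0.947 + 2800 × 0.335 = 4640 + 938 = 5578
Population now: 0–9=4157, 10–19=7020, 20–29=3198, 30–39=7711, 40+=5578
After projecting period 2:
Births: 3198 × 0.241 = 771  |  7711 × 0.45 = 3470 → total 4241
Group 2: 4157 × 0.975 = 4053
Group 3: 7020 × 0.969 = 6802
Group 4: 3198 × 0.952 = 3044
Group 5: 7711 × 0.947 + 5578 × 0.335 = 7302 + 1869 = 9171
Population now: 0–9=4241, 10–19=4053, 20–29=6802, 30–39=3044, 40+=9171
Scenario B total after 2 periods: 27311
Difference B − A = 27311 − 26978 = 333

333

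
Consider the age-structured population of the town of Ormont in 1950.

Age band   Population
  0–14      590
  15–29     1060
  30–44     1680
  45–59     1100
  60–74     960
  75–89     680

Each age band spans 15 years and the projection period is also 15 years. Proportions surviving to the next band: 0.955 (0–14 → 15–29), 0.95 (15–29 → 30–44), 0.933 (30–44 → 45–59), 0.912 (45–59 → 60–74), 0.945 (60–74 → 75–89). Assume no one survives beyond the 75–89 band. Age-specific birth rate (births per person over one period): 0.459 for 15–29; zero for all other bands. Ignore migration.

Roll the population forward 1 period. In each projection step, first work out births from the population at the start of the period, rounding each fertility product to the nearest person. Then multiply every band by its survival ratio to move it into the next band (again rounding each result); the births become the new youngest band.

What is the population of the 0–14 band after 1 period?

487

— Period 1 —
Births: 1060 × 0.459 = 487
15–29: 590 × 0.955 = 563
30–44: 1060 × 0.95 = 1007
45–59: 1680 × 0.933 = 1567
60–74: 1100 × 0.912 = 1003
75–89: 960 × 0.945 = 907
End of period: [487, 563, 1007, 1567, 1003, 907]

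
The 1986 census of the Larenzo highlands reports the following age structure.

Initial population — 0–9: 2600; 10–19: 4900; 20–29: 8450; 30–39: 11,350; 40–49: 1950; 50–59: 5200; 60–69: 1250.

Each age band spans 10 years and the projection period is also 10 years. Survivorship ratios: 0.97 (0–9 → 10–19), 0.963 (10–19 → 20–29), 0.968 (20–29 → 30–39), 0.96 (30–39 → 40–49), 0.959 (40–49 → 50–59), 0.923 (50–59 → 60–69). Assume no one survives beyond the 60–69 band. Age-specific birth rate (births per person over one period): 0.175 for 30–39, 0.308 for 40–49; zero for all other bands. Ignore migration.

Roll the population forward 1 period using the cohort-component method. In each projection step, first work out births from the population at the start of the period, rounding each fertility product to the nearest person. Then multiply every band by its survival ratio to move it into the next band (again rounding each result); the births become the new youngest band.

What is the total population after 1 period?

35574

Call the groups 1 to 7, youngest first.
Period 1:
Births: 11350 × 0.175 = 1986  |  1950 × 0.308 = 601 ⇒ total 2587
Group 2: 2600 × 0.97 = 2522
Group 3: 4900 × 0.963 = 4719
Group 4: 8450 × 0.968 = 8180
Group 5: 11350 × 0.96 = 10896
Group 6: 1950 × 0.959 = 1870
Group 7: 5200 × 0.923 = 4800
→ [2587, 2522, 4719, 8180, 10896, 1870, 4800]
Total after period 1: 2587 + 2522 + 4719 + 8180 + 10896 + 1870 + 4800 = 35574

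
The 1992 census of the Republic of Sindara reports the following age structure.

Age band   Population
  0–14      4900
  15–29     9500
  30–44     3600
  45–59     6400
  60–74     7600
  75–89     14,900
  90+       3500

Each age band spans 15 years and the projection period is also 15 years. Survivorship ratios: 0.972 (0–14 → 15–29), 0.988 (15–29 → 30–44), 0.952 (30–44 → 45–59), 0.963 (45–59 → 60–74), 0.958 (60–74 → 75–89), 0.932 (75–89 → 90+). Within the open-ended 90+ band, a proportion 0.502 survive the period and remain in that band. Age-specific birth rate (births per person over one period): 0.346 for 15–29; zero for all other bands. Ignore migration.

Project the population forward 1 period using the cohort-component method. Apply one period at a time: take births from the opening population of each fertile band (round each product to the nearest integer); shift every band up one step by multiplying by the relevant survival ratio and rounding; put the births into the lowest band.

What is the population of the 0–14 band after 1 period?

3287

Call the groups 1 to 7, youngest first.
Period 1.
Births: 9500 × 0.346 = 3287
Group 2: 4900 × 0.972 = 4763
Group 3: 9500 × 0.988 = 9386
Group 4: 3600 × 0.952 = 3427
Group 5: 6400 × 0.963 = 6163
Group 6: 7600 × 0.958 = 7281
Group 7: 14900 × 0.932 + 3500 × 0.502 = 13887 + 1757 = 15644
→ [3287, 4763, 9386, 3427, 6163, 7281, 15644]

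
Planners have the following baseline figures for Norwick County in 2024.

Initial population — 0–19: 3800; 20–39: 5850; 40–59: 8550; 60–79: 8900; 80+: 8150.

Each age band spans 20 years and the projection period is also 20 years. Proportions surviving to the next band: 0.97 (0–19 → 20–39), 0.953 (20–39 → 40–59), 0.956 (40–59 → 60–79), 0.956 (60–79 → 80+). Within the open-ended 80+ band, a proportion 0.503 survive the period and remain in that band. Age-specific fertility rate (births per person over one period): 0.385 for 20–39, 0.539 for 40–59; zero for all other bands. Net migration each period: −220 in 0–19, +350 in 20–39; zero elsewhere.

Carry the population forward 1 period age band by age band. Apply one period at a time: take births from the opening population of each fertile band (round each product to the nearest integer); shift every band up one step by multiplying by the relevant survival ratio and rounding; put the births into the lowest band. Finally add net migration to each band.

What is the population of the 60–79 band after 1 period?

8174

Period 1.
Births: 5850 × 0.385 = 2252, 8550 × 0.539 = 4608 → total 6860
20–39: 3800 × 0.97 = 3686
40–59: 5850 × 0.953 = 5575
60–79: 8550 × 0.956 = 8174
80+: 8900 × 0.956 + 8150 × 0.503 = 8508 + 4099 = 12607
Net migration: 0–19 − 220 → 6640; 20–39 + 350 → 4036
→ [6640, 4036, 5575, 8174, 12607]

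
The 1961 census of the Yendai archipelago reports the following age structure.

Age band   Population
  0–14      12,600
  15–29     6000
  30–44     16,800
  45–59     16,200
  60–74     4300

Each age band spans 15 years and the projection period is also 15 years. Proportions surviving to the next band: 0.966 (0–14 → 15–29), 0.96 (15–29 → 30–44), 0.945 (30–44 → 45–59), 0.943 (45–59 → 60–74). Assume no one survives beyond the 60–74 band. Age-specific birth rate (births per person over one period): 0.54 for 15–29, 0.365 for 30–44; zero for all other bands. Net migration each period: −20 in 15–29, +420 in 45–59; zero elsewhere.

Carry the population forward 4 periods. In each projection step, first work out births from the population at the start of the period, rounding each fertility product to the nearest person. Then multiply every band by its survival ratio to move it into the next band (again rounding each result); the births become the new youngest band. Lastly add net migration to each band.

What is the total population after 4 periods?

43900

Numbering the groups 1..5 from youngest to oldest:
— Period 1 —
Births: 6000 × 0.54 = 3240  |  16800 × 0.365 = 6132 — total 9372
Group 2: 12600 × 0.966 = 12172
Group 3: 6000 × 0.96 = 5760
Group 4: 16800 × 0.945 = 15876
Group 5: 16200 × 0.943 = 15277
Net migration: Group 2 − 20 → 12152; Group 4 + 420 → 16296
→ [9372, 12152, 5760, 16296, 15277]
— Period 2 —
Births: 12152 × 0.54 = 6562  |  5760 × 0.365 = 2102 — total 8664
Group 2: 9372 × 0.966 = 9053
Group 3: 12152 × 0.96 = 11666
Group 4: 5760 × 0.945 = 5443
Group 5: 16296 × 0.943 = 15367
Net migration: Group 2 − 20 → 9033; Group 4 + 420 → 5863
→ [8664, 9033, 11666, 5863, 15367]
— Period 3 —
Births: 9033 × 0.54 = 4878  |  11666 × 0.365 = 4258 — total 9136
Group 2: 8664 × 0.966 = 8369
Group 3: 9033 × 0.96 = 8672
Group 4: 11666 × 0.945 = 11024
Group 5: 5863 × 0.943 = 5529
Net migration: Group 2 − 20 → 8349; Group 4 + 420 → 11444
→ [9136, 8349, 8672, 11444, 5529]
— Period 4 —
Births: 8349 × 0.54 = 4508  |  8672 × 0.365 = 3165 — total 7673
Group 2: 9136 × 0.966 = 8825
Group 3: 8349 × 0.96 = 8015
Group 4: 8672 × 0.945 = 8195
Group 5: 11444 × 0.943 = 10792
Net migration: Group 2 − 20 → 8805; Group 4 + 420 → 8615
→ [7673, 8805, 8015, 8615, 10792]
Total after period 4: 7673 + 8805 + 8015 + 8615 + 10792 = 43900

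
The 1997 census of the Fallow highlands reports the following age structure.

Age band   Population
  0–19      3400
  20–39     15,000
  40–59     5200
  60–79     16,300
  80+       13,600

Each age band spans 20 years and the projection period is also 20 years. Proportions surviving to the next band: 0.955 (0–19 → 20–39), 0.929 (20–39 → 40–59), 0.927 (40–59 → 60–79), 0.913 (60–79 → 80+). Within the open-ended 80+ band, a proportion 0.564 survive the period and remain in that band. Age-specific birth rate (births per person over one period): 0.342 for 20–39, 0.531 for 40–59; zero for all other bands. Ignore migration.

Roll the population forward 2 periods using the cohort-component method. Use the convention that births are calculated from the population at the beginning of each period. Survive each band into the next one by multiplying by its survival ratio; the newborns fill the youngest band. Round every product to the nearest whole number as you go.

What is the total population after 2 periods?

49099

Call the groups 1 to 5, youngest first.
[period 1]
Births: 15000 * 0.342 = 5130 ; 5200 * 0.531 = 2761 — total 7891
Group 2: 3400 * 0.955 = 3247
Group 3: 15000 * 0.929 = 13935
Group 4: 5200 * 0.927 = 4820
Group 5: 16300 * 0.913 + 13600 * 0.564 = 14882 + 7670 = 22552
Population now: 0–19=7891, 20–39=3247, 40–59=13935, 60–79=4820, 80+=22552
[period 2]
Births: 3247 * 0.342 = 1110 ; 13935 * 0.531 = 7399 — total 8509
Group 2: 7891 * 0.955 = 7536
Group 3: 3247 * 0.929 = 3016
Group 4: 13935 * 0.927 = 12918
Group 5: 4820 * 0.913 + 22552 * 0.564 = 4401 + 12719 = 17120
Population now: 0–19=8509, 20–39=7536, 40–59=3016, 60–79=12918, 80+=17120
Total after period 2: 8509 + 7536 + 3016 + 12918 + 17120 = 49099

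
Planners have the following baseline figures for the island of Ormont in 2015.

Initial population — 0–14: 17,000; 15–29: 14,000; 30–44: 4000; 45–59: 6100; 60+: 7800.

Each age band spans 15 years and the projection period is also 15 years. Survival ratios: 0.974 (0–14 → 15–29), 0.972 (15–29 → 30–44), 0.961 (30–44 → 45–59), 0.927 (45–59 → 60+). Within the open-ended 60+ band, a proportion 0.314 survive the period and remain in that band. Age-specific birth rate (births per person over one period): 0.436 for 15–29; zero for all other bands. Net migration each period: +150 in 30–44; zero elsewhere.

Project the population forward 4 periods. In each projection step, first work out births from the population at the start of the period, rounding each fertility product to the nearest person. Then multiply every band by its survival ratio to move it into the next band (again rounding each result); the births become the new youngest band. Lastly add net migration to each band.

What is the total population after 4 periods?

Call the bands 1 to 5, youngest first.
— Period 1 —
Births: 14000 * 0.436 = 6104
Band 2: 17000 * 0.974 = 16558
Band 3: 14000 * 0.972 = 13608
Band 4: 4000 * 0.961 = 3844
Band 5: 6100 * 0.927 + 7800 * 0.314 = 5655 + 2449 = 8104
Net migration: Band 3 + 150 → 13758
→ [6104, 16558, 13758, 3844, 8104]
— Period 2 —
Births: 16558 * 0.436 = 7219
Band 2: 6104 * 0.974 = 5945
Band 3: 16558 * 0.972 = 16094
Band 4: 13758 * 0.961 = 13221
Band 5: 3844 * 0.927 + 8104 * 0.314 = 3563 + 2545 = 6108
Net migration: Band 3 + 150 → 16244
→ [7219, 5945, 16244, 13221, 6108]
— Period 3 —
Births: 5945 * 0.436 = 2592
Band 2: 7219 * 0.974 = 7031
Band 3: 5945 * 0.972 = 5779
Band 4: 16244 * 0.961 = 15610
Band 5: 13221 * 0.927 + 6108 * 0.314 = 12256 + 1918 = 14174
Net migration: Band 3 + 150 → 5929
→ [2592, 7031, 5929, 15610, 14174]
— Period 4 —
Births: 7031 * 0.436 = 3066
Band 2: 2592 * 0.974 = 2525
Band 3: 7031 * 0.972 = 6834
Band 4: 5929 * 0.961 = 5698
Band 5: 15610 * 0.927 + 14174 * 0.314 = 14470 + 4451 = 18921
Net migration: Band 3 + 150 → 6984
→ [3066, 2525, 6984, 5698, 18921]
Total after period 4: 3066 + 2525 + 6984 + 5698 + 18921 = 37194

37194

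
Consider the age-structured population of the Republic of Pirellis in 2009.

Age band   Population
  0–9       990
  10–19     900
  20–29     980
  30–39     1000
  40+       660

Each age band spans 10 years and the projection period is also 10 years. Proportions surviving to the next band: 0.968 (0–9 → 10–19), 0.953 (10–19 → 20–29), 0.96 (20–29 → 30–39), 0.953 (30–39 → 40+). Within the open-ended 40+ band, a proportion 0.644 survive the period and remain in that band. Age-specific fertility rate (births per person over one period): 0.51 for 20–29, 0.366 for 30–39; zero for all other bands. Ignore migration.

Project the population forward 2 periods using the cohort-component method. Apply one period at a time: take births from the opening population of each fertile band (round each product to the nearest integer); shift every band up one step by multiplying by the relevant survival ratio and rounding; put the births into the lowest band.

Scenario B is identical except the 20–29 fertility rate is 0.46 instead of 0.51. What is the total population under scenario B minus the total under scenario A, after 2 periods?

-90

Period 1:
Births: 980 × 0.51 = 500  |  1000 × 0.366 = 366 → 866
10–19: 990 × 0.968 = 958
20–29: 900 × 0.953 = 858
30–39: 980 × 0.96 = 941
40+: 1000 × 0.953 + 660 × 0.644 = 953 + 425 = 1378
→ [866, 958, 858, 941, 1378]
Period 2:
Births: 858 × 0.51 = 438  |  941 × 0.366 = 344 → 782
10–19: 866 × 0.968 = 838
20–29: 958 × 0.953 = 913
30–39: 858 × 0.96 = 824
40+: 941 × 0.953 + 1378 × 0.644 = 897 + 887 = 1784
→ [782, 838, 913, 824, 1784]
Scenario A total after 2 periods: 5141
Scenario B projection —
Period 1:
Births: 980 × 0.46 = 451  |  1000 × 0.366 = 366 → 817
10–19: 990 × 0.968 = 958
20–29: 900 × 0.953 = 858
30–39: 980 × 0.96 = 941
40+: 1000 × 0.953 + 660 × 0.644 = 953 + 425 = 1378
→ [817, 958, 858, 941, 1378]
Period 2:
Births: 858 × 0.46 = 395  |  941 × 0.366 = 344 → 739
10–19: 817 × 0.968 = 791
20–29: 958 × 0.953 = 913
30–39: 858 × 0.96 = 824
40+: 941 × 0.953 + 1378 × 0.644 = 897 + 887 = 1784
→ [739, 791, 913, 824, 1784]
Scenario B total after 2 periods: 5051
Difference B − A = 5051 − 5141 = -90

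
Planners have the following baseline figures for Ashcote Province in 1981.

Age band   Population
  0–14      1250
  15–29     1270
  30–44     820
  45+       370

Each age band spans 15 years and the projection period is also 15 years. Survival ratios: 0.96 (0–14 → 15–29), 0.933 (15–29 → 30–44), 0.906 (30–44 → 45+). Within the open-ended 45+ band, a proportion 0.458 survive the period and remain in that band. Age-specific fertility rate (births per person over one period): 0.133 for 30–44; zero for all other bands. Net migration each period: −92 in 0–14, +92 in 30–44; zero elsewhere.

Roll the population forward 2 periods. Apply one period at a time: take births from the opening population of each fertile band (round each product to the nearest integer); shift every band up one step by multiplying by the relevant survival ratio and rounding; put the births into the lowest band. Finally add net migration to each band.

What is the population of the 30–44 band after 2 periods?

1212

Call the groups 1 to 4, youngest first.
— Period 1 —
Births: 820 × 0.133 = 109
Group 2: 1250 × 0.96 = 1200
Group 3: 1270 × 0.933 = 1185
Group 4: 820 × 0.906 + 370 × 0.458 = 743 + 169 = 912
Net migration: Group 1 − 92 → 17; Group 3 + 92 → 1277
Population now: 0–14=17, 15–29=1200, 30–44=1277, 45+=912
— Period 2 —
Births: 1277 × 0.133 = 170
Group 2: 17 × 0.96 = 16
Group 3: 1200 × 0.933 = 1120
Group 4: 1277 × 0.906 + 912 × 0.458 = 1157 + 418 = 1575
Net migration: Group 1 − 92 → 78; Group 3 + 92 → 1212
Population now: 0–14=78, 15–29=16, 30–44=1212, 45+=1575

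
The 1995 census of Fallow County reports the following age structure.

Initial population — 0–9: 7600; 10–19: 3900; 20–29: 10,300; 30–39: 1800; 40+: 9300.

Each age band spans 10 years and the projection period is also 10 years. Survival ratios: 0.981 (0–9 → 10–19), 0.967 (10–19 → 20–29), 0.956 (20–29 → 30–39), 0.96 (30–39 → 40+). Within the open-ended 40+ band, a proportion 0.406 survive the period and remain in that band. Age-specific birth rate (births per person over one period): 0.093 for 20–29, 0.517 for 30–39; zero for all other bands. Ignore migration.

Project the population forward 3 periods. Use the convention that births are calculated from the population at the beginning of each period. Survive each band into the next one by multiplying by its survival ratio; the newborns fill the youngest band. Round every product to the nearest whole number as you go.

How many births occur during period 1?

Numbering the groups 1..5 from youngest to oldest:
Period 1.
Births: 10300 × 0.093 = 958 ; 1800 × 0.517 = 931 → total 1889
Group 2: 7600 × 0.981 = 7456
Group 3: 3900 × 0.967 = 3771
Group 4: 10300 × 0.956 = 9847
Group 5: 1800 × 0.96 + 9300 × 0.406 = 1728 + 3776 = 5504
→ [1889, 7456, 3771, 9847, 5504]

1889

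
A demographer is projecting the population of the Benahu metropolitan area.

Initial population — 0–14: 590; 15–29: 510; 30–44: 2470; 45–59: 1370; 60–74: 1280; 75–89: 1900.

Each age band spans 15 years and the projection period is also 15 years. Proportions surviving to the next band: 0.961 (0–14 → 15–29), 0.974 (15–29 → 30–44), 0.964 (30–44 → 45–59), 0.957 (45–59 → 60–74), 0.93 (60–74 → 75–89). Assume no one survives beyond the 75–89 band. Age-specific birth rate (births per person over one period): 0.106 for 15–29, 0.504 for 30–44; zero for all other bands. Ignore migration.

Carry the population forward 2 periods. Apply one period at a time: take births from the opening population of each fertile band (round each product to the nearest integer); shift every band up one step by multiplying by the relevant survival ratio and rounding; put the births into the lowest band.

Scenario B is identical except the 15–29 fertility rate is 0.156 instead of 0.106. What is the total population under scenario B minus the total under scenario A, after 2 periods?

53

Let group 1 be 0–14 through group 6 = 75–89.
— Period 1 —
Births: 510 × 0.106 = 54  |  2470 × 0.504 = 1245 → total 1299
Group 2: 590 × 0.961 = 567
Group 3: 510 × 0.974 = 497
Group 4: 2470 × 0.964 = 2381
Group 5: 1370 × 0.957 = 1311
Group 6: 1280 × 0.93 = 1190
Population now: 0–14=1299, 15–29=567, 30–44=497, 45–59=2381, 60–74=1311, 75–89=1190
— Period 2 —
Births: 567 × 0.106 = 60  |  497 × 0.504 = 250 → total 310
Group 2: 1299 × 0.961 = 1248
Group 3: 567 × 0.974 = 552
Group 4: 497 × 0.964 = 479
Group 5: 2381 × 0.957 = 2279
Group 6: 1311 × 0.93 = 1219
Population now: 0–14=310, 15–29=1248, 30–44=552, 45–59=479, 60–74=2279, 75–89=1219
Scenario A total after 2 periods: 6087
Scenario B projection —
— Period 1 —
Births: 510 × 0.156 = 80  |  2470 × 0.504 = 1245 → total 1325
Group 2: 590 × 0.961 = 567
Group 3: 510 × 0.974 = 497
Group 4: 2470 × 0.964 = 2381
Group 5: 1370 × 0.957 = 1311
Group 6: 1280 × 0.93 = 1190
Population now: 0–14=1325, 15–29=567, 30–44=497, 45–59=2381, 60–74=1311, 75–89=1190
— Period 2 —
Births: 567 × 0.156 = 88  |  497 × 0.504 = 250 → total 338
Group 2: 1325 × 0.961 = 1273
Group 3: 567 × 0.974 = 552
Group 4: 497 × 0.964 = 479
Group 5: 2381 × 0.957 = 2279
Group 6: 1311 × 0.93 = 1219
Population now: 0–14=338, 15–29=1273, 30–44=552, 45–59=479, 60–74=2279, 75–89=1219
Scenario B total after 2 periods: 6140
Difference B − A = 6140 − 6087 = 53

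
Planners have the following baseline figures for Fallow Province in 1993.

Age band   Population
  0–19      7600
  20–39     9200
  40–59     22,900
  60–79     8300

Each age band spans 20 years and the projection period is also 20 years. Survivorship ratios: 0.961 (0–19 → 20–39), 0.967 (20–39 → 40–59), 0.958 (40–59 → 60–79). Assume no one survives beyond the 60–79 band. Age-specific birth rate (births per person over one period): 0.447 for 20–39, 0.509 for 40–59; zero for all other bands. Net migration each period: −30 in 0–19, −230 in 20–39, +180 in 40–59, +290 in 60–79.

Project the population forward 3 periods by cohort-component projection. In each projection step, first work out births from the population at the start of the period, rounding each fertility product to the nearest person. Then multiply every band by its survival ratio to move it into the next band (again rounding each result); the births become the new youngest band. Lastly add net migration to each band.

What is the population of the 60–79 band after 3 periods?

7016

Period 1.
Births: 9200 * 0.447 = 4112 ; 22900 * 0.509 = 11656 ⇒ total 15768
20–39: 7600 * 0.961 = 7304
40–59: 9200 * 0.967 = 8896
60–79: 22900 * 0.958 = 21938
Net migration: 0–19 − 30 → 15738; 20–39 − 230 → 7074; 40–59 + 180 → 9076; 60–79 + 290 → 22228
End of period: [15738, 7074, 9076, 22228]
Period 2.
Births: 7074 * 0.447 = 3162 ; 9076 * 0.509 = 4620 ⇒ total 7782
20–39: 15738 * 0.961 = 15124
40–59: 7074 * 0.967 = 6841
60–79: 9076 * 0.958 = 8695
Net migration: 0–19 − 30 → 7752; 20–39 − 230 → 14894; 40–59 + 180 → 7021; 60–79 + 290 → 8985
End of period: [7752, 14894, 7021, 8985]
Period 3.
Births: 14894 * 0.447 = 6658 ; 7021 * 0.509 = 3574 ⇒ total 10232
20–39: 7752 * 0.961 = 7450
40–59: 14894 * 0.967 = 14402
60–79: 7021 * 0.958 = 6726
Net migration: 0–19 − 30 → 10202; 20–39 − 230 → 7220; 40–59 + 180 → 14582; 60–79 + 290 → 7016
End of period: [10202, 7220, 14582, 7016]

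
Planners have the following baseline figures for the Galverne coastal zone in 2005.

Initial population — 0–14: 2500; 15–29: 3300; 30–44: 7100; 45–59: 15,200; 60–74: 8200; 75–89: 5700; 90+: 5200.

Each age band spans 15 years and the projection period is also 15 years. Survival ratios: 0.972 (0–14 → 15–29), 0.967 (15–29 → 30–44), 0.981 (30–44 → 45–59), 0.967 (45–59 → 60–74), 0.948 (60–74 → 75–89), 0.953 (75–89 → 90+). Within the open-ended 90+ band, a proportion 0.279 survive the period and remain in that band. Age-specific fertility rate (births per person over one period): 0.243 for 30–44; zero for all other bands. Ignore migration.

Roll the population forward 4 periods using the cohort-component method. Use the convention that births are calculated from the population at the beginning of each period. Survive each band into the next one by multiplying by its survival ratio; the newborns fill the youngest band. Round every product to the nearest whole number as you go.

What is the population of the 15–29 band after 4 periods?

555

(Bands numbered youngest = 1 to oldest = 7.)
Period 1.
Births: 7100 × 0.243 = 1725
Band 2: 2500 × 0.972 = 2430
Band 3: 3300 × 0.967 = 3191
Band 4: 7100 × 0.981 = 6965
Band 5: 15200 × 0.967 = 14698
Band 6: 8200 × 0.948 = 7774
Band 7: 5700 × 0.953 + 5200 × 0.279 = 5432 + 1451 = 6883
→ [1725, 2430, 3191, 6965, 14698, 7774, 6883]
Period 2.
Births: 3191 × 0.243 = 775
Band 2: 1725 × 0.972 = 1677
Band 3: 2430 × 0.967 = 2350
Band 4: 3191 × 0.981 = 3130
Band 5: 6965 × 0.967 = 6735
Band 6: 14698 × 0.948 = 13934
Band 7: 7774 × 0.953 + 6883 × 0.279 = 7409 + 1920 = 9329
→ [775, 1677, 2350, 3130, 6735, 13934, 9329]
Period 3.
Births: 2350 × 0.243 = 571
Band 2: 775 × 0.972 = 753
Band 3: 1677 × 0.967 = 1622
Band 4: 2350 × 0.981 = 2305
Band 5: 3130 × 0.967 = 3027
Band 6: 6735 × 0.948 = 6385
Band 7: 13934 × 0.953 + 9329 × 0.279 = 13279 + 2603 = 15882
→ [571, 753, 1622, 2305, 3027, 6385, 15882]
Period 4.
Births: 1622 × 0.243 = 394
Band 2: 571 × 0.972 = 555
Band 3: 753 × 0.967 = 728
Band 4: 1622 × 0.981 = 1591
Band 5: 2305 × 0.967 = 2229
Band 6: 3027 × 0.948 = 2870
Band 7: 6385 × 0.953 + 15882 × 0.279 = 6085 + 4431 = 10516
→ [394, 555, 728, 1591, 2229, 2870, 10516]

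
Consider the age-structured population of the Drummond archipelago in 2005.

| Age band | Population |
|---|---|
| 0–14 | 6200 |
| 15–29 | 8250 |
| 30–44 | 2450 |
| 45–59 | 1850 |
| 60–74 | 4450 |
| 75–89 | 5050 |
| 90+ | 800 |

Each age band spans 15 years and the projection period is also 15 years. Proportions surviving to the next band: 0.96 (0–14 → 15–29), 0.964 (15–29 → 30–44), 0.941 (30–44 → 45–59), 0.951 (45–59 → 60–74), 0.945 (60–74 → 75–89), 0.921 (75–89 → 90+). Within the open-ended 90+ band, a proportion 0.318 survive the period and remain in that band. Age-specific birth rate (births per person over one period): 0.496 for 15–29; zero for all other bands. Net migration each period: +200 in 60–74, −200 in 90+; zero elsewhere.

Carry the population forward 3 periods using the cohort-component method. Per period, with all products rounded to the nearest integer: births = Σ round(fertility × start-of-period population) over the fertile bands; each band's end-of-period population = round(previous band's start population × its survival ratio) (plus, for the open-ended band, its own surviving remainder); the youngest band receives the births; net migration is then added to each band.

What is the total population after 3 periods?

26694

[period 1]
Births: 8250 * 0.496 = 4092
15–29: 6200 * 0.96 = 5952
30–44: 8250 * 0.964 = 7953
45–59: 2450 * 0.941 = 2305
60–74: 1850 * 0.951 = 1759
75–89: 4450 * 0.945 = 4205
90+: 5050 * 0.921 + 800 * 0.318 = 4651 + 254 = 4905
Net migration: 60–74 + 200 → 1959; 90+ − 200 → 4705
Population now: 0–14=4092, 15–29=5952, 30–44=7953, 45–59=2305, 60–74=1959, 75–89=4205, 90+=4705
[period 2]
Births: 5952 * 0.496 = 2952
15–29: 4092 * 0.96 = 3928
30–44: 5952 * 0.964 = 5738
45–59: 7953 * 0.941 = 7484
60–74: 2305 * 0.951 = 2192
75–89: 1959 * 0.945 = 1851
90+: 4205 * 0.921 + 4705 * 0.318 = 3873 + 1496 = 5369
Net migration: 60–74 + 200 → 2392; 90+ − 200 → 5169
Population now: 0–14=2952, 15–29=3928, 30–44=5738, 45–59=7484, 60–74=2392, 75–89=1851, 90+=5169
[period 3]
Births: 3928 * 0.496 = 1948
15–29: 2952 * 0.96 = 2834
30–44: 3928 * 0.964 = 3787
45–59: 5738 * 0.941 = 5399
60–74: 7484 * 0.951 = 7117
75–89: 2392 * 0.945 = 2260
90+: 1851 * 0.921 + 5169 * 0.318 = 1705 + 1644 = 3349
Net migration: 60–74 + 200 → 7317; 90+ − 200 → 3149
Population now: 0–14=1948, 15–29=2834, 30–44=3787, 45–59=5399, 60–74=7317, 75–89=2260, 90+=3149
Total after period 3: 1948 + 2834 + 3787 + 5399 + 7317 + 2260 + 3149 = 26694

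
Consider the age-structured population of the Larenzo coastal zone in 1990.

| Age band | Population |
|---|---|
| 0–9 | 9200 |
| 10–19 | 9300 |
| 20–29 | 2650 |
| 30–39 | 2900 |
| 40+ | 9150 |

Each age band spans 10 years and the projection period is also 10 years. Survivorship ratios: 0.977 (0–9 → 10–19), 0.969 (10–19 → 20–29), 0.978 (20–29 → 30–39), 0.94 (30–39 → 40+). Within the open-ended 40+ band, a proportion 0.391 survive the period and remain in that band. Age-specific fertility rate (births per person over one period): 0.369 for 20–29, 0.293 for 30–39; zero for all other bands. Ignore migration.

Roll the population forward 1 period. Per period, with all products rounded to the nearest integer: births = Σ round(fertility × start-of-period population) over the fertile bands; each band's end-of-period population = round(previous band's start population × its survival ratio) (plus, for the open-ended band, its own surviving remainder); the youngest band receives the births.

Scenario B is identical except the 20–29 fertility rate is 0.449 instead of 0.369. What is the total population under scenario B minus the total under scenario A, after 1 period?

(Groups numbered youngest = 1 to oldest = 5.)
[period 1]
Births: 2650 × 0.369 = 978 ; 2900 × 0.293 = 850 → 1828
Group 2: 9200 × 0.977 = 8988
Group 3: 9300 × 0.969 = 9012
Group 4: 2650 × 0.978 = 2592
Group 5: 2900 × 0.94 + 9150 × 0.391 = 2726 + 3578 = 6304
End of period: [1828, 8988, 9012, 2592, 6304]
Scenario A total after 1 period: 28724
Scenario B projection —
[period 1]
Births: 2650 × 0.449 = 1190 ; 2900 × 0.293 = 850 → 2040
Group 2: 9200 × 0.977 = 8988
Group 3: 9300 × 0.969 = 9012
Group 4: 2650 × 0.978 = 2592
Group 5: 2900 × 0.94 + 9150 × 0.391 = 2726 + 3578 = 6304
End of period: [2040, 8988, 9012, 2592, 6304]
Scenario B total after 1 period: 28936
Difference B − A = 28936 − 28724 = 212

212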